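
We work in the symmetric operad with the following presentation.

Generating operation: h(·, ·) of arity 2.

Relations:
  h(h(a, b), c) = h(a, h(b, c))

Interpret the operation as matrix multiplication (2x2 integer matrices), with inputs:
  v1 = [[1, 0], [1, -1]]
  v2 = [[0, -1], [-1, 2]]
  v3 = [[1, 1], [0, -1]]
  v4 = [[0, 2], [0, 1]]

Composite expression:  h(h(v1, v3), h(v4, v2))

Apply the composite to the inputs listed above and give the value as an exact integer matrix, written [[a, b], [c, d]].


[[-3, 6], [-4, 8]]

h(v1, v3) = [[1, 1], [1, 2]]
h(v4, v2) = [[-2, 4], [-1, 2]]
h(h(v1, v3), h(v4, v2)) = [[-3, 6], [-4, 8]]


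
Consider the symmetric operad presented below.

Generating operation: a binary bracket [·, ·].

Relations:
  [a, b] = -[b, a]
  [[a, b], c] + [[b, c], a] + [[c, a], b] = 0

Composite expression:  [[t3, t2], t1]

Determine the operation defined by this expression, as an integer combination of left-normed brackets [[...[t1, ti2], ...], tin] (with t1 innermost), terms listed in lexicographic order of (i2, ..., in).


[[t1, t2], t3] - [[t1, t3], t2]


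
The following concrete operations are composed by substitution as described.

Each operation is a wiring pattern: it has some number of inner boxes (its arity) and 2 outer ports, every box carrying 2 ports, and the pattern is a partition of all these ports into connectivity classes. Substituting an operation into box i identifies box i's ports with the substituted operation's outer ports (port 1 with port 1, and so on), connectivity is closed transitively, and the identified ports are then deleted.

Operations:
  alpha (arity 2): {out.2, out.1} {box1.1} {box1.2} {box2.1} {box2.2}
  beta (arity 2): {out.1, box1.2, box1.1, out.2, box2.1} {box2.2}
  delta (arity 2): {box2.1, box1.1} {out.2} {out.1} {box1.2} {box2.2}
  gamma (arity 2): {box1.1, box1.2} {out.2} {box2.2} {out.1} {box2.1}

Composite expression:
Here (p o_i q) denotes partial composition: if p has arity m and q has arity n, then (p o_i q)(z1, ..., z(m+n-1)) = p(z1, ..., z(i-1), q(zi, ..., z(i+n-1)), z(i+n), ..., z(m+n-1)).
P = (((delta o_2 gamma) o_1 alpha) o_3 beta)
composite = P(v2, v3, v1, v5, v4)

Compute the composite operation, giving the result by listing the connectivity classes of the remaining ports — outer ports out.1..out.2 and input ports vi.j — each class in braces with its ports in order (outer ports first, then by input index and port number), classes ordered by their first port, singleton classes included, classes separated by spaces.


{out.1} {out.2} {v1.1, v1.2, v5.1} {v2.1} {v2.2} {v3.1} {v3.2} {v4.1} {v4.2} {v5.2}


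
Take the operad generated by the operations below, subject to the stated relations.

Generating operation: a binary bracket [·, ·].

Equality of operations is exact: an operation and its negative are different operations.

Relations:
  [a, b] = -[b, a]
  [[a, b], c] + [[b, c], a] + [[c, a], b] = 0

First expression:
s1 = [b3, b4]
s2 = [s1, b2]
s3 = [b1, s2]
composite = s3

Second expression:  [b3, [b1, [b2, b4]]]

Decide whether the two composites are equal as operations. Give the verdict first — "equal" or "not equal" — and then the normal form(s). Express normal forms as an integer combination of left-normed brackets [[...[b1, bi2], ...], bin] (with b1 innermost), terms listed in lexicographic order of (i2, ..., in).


not equal: they reduce to -[[[b1, b2], b3], b4] + [[[b1, b2], b4], b3] + [[[b1, b3], b4], b2] - [[[b1, b4], b3], b2] and -[[[b1, b2], b4], b3] + [[[b1, b4], b2], b3]


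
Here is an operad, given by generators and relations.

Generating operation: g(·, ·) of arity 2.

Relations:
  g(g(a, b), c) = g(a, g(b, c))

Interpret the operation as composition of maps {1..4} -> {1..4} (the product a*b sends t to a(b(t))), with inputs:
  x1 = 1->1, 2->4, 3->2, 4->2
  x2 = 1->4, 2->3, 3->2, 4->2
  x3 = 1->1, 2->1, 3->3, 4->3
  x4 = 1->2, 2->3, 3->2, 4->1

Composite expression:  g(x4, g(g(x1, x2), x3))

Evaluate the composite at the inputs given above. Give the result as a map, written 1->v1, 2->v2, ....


1->3, 2->3, 3->1, 4->1

g(x1, x2) = 1->2, 2->2, 3->4, 4->4
g(g(x1, x2), x3) = 1->2, 2->2, 3->4, 4->4
g(x4, g(g(x1, x2), x3)) = 1->3, 2->3, 3->1, 4->1


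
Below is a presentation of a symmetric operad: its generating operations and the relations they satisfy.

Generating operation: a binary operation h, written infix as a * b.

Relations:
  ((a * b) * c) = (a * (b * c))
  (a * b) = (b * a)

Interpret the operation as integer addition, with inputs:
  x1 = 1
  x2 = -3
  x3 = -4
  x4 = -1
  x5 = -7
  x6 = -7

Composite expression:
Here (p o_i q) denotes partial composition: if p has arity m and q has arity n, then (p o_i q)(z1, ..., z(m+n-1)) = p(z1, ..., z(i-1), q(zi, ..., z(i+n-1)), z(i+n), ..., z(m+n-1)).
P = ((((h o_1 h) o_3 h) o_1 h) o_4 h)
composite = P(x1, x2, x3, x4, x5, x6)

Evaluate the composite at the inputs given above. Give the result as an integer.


(x1 * x2) = -2
((x1 * x2) * x3) = -6
(x4 * x5) = -8
((x4 * x5) * x6) = -15
(((x1 * x2) * x3) * ((x4 * x5) * x6)) = -21

-21


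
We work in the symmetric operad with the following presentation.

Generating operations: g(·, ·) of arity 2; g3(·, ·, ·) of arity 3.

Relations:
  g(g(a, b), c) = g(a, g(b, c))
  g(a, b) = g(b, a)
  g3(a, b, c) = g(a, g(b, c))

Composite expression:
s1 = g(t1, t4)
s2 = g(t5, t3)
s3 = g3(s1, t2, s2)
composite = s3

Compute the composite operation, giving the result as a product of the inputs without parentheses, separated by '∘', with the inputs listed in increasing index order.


t1 ∘ t2 ∘ t3 ∘ t4 ∘ t5

Any arrangement under g3 is one operation, so sort the t-inputs.
g(t1, t4) linearizes to t1 ∘ t4
g(t5, t3) linearizes to t5 ∘ t3
g3(g(t1, t4), t2, g(t5, t3)) linearizes to t1 ∘ t4 ∘ t2 ∘ t5 ∘ t3
commutativity sorts the factors: t1 ∘ t2 ∘ t3 ∘ t4 ∘ t5


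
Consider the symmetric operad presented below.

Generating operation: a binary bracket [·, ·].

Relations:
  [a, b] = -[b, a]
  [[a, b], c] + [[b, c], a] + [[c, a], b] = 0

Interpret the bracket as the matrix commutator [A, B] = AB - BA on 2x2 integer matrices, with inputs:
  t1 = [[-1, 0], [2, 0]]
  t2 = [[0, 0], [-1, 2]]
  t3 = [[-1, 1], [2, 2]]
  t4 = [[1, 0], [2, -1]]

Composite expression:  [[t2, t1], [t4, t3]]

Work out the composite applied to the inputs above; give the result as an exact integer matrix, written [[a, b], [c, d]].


[[-10, 0], [-20, 10]]

[t2, t1] = [[0, 0], [5, 0]]
[t4, t3] = [[-2, 2], [-10, 2]]
[[t2, t1], [t4, t3]] = [[-10, 0], [-20, 10]]


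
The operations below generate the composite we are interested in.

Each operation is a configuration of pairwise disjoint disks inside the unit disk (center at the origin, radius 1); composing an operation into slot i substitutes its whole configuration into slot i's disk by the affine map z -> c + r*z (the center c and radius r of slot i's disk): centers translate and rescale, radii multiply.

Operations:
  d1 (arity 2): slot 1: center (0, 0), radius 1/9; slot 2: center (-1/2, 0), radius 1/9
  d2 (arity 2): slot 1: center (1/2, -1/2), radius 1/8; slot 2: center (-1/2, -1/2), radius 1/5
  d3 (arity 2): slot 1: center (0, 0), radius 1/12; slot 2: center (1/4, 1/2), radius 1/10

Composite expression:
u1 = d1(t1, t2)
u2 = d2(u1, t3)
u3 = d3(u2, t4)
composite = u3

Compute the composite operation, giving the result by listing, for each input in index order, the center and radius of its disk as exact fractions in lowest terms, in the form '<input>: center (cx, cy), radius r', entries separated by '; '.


t1: center (1/24, -1/24), radius 1/864; t2: center (7/192, -1/24), radius 1/864; t3: center (-1/24, -1/24), radius 1/60; t4: center (1/4, 1/2), radius 1/10

Follow each t-input down from d3: c' goes to c + r*c', radius to r*r'.
t1 passes through 3 substitutions, ending at center (1/24, -1/24), radius 1/864
t2 passes through 3 substitutions, ending at center (7/192, -1/24), radius 1/864
t3 passes through 2 substitutions, ending at center (-1/24, -1/24), radius 1/60
t4 passes through 1 substitution, ending at center (1/4, 1/2), radius 1/10


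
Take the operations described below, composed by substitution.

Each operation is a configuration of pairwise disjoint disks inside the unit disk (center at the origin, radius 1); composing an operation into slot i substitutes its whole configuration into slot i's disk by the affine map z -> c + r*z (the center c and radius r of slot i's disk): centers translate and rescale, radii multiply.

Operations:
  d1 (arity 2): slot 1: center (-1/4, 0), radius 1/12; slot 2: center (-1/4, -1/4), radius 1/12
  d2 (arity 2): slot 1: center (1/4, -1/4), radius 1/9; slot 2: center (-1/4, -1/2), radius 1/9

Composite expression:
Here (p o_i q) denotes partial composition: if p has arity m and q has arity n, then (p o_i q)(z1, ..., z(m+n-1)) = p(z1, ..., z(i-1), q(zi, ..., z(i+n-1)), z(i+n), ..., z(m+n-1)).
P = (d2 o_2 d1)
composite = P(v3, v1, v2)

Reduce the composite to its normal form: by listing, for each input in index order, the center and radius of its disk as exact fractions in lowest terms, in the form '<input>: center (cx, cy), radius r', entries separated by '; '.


Only the slot chain above each v matters under d2; compose those maps.
v3: after 1 affine step, its disk has center (1/4, -1/4), radius 1/9
v1: after 2 affine steps, its disk has center (-5/18, -1/2), radius 1/108
v2: after 2 affine steps, its disk has center (-5/18, -19/36), radius 1/108

v1: center (-5/18, -1/2), radius 1/108; v2: center (-5/18, -19/36), radius 1/108; v3: center (1/4, -1/4), radius 1/9


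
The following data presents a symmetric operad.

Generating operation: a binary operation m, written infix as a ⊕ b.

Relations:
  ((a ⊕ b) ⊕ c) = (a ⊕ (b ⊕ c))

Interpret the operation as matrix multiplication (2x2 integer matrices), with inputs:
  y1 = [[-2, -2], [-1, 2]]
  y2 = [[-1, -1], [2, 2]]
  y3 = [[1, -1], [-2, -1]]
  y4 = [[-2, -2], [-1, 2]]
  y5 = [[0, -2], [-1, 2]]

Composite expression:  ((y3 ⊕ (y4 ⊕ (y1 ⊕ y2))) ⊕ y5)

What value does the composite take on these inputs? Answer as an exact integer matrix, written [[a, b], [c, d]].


[[18, 0], [0, 0]]

(y1 ⊕ y2) = [[-2, -2], [5, 5]]
(y4 ⊕ (y1 ⊕ y2)) = [[-6, -6], [12, 12]]
(y3 ⊕ (y4 ⊕ (y1 ⊕ y2))) = [[-18, -18], [0, 0]]
((y3 ⊕ (y4 ⊕ (y1 ⊕ y2))) ⊕ y5) = [[18, 0], [0, 0]]


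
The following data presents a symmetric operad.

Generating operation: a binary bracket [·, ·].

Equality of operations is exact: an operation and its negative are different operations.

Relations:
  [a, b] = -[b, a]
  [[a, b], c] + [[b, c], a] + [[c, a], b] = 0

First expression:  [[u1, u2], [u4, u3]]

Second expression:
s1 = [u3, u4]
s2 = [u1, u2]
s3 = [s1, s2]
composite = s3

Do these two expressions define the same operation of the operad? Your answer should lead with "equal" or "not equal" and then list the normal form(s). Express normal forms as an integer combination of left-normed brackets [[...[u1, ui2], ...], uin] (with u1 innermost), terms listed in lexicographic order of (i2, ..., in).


equal — both sides give -[[[u1, u2], u3], u4] + [[[u1, u2], u4], u3]


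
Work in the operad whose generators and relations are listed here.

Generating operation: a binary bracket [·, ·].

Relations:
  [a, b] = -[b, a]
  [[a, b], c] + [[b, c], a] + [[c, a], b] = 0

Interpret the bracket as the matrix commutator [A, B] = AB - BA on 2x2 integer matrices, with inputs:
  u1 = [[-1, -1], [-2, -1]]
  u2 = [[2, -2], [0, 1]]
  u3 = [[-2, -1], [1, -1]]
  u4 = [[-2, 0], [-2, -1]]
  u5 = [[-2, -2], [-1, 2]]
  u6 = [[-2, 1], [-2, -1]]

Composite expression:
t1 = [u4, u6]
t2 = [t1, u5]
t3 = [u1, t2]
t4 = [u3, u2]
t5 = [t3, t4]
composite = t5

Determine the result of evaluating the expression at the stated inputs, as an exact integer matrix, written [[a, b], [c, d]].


[u4, u6] = [[2, -1], [0, -2]]
[[u4, u6], u5] = [[1, -12], [4, -1]]
[u1, [[u4, u6], u5]] = [[-28, 2], [-4, 28]]
[u3, u2] = [[2, 3], [1, -2]]
[[u1, [[u4, u6], u5]], [u3, u2]] = [[14, -176], [40, -14]]

[[14, -176], [40, -14]]


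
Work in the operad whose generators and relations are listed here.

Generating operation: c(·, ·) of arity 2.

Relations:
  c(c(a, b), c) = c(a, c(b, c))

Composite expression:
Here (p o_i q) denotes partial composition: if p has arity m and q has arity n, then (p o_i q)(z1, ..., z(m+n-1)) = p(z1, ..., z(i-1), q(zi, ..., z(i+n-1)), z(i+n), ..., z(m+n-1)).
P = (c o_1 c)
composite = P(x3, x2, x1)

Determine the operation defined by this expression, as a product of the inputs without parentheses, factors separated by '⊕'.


x3 ⊕ x2 ⊕ x1

Associativity of c dissolves the nesting; only the x-input order survives.
c(x3, x2) unparenthesizes to x3 ⊕ x2
c(c(x3, x2), x1) unparenthesizes to x3 ⊕ x2 ⊕ x1


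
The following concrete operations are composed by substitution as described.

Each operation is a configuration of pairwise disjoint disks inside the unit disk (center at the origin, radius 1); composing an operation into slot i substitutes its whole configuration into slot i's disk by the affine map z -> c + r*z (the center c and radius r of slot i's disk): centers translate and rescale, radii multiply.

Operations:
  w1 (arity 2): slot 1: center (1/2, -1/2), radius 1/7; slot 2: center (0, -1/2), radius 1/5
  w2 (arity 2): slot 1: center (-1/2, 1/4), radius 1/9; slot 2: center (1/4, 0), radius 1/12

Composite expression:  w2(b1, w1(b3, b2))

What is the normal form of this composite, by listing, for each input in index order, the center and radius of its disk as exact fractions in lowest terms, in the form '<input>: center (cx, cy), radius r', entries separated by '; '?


Below w2, radii multiply path by path; the b-disk centers shift.
input b1: applying the 1 nested substitution gives center (-1/2, 1/4), radius 1/9
input b3: applying the 2 nested substitutions gives center (7/24, -1/24), radius 1/84
input b2: applying the 2 nested substitutions gives center (1/4, -1/24), radius 1/60

b1: center (-1/2, 1/4), radius 1/9; b2: center (1/4, -1/24), radius 1/60; b3: center (7/24, -1/24), radius 1/84


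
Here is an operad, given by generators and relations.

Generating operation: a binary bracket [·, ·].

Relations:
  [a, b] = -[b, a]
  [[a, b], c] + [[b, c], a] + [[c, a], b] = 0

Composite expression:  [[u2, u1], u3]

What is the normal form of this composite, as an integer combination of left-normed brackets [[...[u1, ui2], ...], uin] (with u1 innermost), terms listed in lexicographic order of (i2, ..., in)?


-[[u1, u2], u3]


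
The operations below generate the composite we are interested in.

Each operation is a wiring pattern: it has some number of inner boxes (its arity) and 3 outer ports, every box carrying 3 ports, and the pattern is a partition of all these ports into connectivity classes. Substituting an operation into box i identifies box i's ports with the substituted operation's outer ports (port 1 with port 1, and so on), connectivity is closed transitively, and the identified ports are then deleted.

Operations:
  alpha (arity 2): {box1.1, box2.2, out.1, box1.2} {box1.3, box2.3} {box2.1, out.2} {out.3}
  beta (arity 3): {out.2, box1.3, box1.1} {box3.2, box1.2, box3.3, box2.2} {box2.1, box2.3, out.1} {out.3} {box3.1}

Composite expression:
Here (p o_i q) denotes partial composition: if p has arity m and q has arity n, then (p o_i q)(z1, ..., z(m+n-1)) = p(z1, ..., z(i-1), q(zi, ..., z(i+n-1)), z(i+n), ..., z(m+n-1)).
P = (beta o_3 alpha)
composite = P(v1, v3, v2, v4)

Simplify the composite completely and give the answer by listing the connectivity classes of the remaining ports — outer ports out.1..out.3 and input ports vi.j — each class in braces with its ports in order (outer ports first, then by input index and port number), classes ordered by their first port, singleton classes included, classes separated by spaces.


Two ports join when wires chain via beta-identified ports.
through alpha, on inputs (v2, v4): {out.1, v2.1, v2.2, v4.2} {out.2, v4.1} {out.3} {v2.3, v4.3} (out.j = stage outer ports)
through beta, on inputs (v1, v3, v2, v4): {out.1, v3.1, v3.3} {out.2, v1.1, v1.3} {out.3} {v1.2, v3.2, v4.1} {v2.1, v2.2, v4.2} {v2.3, v4.3} (out.j = stage outer ports)

{out.1, v3.1, v3.3} {out.2, v1.1, v1.3} {out.3} {v1.2, v3.2, v4.1} {v2.1, v2.2, v4.2} {v2.3, v4.3}


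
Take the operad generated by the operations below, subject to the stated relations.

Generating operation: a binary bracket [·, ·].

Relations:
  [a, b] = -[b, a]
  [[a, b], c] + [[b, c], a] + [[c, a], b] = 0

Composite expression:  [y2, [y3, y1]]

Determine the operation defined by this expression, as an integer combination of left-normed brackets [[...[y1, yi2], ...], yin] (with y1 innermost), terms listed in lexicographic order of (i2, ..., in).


Antisymmetry and Jacobi reduce to y1-anchored left-normed brackets.
Composite bracket: [y2, [y3, y1]]
Under [a, b] = ab - ba we get 4 signed associative words (2^2 = 4).
Only words starting with y1 matter:
  sign of y1y3y2 is +1, so it contributes +[[y1, y3], y2]

[[y1, y3], y2]


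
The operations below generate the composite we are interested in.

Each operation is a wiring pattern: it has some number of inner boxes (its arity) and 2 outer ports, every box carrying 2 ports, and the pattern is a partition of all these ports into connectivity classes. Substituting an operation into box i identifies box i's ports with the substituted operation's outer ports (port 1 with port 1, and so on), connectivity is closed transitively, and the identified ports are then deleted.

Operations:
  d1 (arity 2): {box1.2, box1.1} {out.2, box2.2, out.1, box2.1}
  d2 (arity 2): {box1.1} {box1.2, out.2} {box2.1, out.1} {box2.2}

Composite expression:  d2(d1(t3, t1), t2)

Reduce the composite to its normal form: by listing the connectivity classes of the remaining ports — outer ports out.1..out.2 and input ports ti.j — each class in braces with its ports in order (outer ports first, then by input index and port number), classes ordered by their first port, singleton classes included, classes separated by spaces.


Substituting into d2 glues patterns; closure does the rest.
the subtree at d1 composes to {out.1, out.2, t1.1, t1.2} {t3.1, t3.2} on (t3, t1); out.j = own outer ports
the subtree at d2 composes to {out.1, t2.1} {out.2, t1.1, t1.2} {t2.2} {t3.1, t3.2} on (t3, t1, t2); out.j = own outer ports

{out.1, t2.1} {out.2, t1.1, t1.2} {t2.2} {t3.1, t3.2}


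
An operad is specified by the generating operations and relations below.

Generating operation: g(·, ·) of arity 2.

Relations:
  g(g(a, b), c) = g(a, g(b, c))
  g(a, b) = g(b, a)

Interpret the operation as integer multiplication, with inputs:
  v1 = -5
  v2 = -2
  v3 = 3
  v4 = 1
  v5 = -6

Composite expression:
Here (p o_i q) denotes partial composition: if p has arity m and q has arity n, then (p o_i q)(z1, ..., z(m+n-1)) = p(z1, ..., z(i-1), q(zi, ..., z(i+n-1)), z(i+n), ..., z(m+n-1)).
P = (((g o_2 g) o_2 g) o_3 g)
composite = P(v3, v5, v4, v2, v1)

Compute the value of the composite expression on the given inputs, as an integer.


-180


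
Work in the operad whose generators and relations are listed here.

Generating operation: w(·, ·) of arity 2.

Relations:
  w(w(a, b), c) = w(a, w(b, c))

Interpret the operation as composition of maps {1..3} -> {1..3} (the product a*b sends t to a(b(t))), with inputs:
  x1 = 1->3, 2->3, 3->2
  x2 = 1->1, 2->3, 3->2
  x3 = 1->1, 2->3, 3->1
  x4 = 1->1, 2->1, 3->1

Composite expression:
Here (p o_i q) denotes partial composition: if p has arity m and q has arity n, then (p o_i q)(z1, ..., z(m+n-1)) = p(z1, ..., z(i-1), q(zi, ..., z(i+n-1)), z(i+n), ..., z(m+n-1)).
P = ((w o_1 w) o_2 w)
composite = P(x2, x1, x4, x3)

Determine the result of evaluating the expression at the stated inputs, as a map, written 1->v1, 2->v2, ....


1->2, 2->2, 3->2

w(x1, x4) = 1->3, 2->3, 3->3
w(x2, w(x1, x4)) = 1->2, 2->2, 3->2
w(w(x2, w(x1, x4)), x3) = 1->2, 2->2, 3->2


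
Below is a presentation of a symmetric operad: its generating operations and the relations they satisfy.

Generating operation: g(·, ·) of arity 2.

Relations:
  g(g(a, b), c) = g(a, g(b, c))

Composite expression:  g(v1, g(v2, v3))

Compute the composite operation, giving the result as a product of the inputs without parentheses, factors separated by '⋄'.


The g-tree's shape is irrelevant; the v-reading-order decides.
g(v2, v3) reduces to v2 ⋄ v3
g(v1, g(v2, v3)) reduces to v1 ⋄ v2 ⋄ v3

v1 ⋄ v2 ⋄ v3


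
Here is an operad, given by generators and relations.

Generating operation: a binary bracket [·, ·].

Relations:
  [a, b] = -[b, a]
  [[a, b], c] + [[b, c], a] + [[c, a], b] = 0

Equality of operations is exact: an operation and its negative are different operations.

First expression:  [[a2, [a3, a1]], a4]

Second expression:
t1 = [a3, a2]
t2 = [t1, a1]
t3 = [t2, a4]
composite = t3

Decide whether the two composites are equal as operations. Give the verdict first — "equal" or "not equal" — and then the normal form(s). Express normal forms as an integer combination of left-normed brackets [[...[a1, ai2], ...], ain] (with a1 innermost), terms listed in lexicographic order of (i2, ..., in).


not equal: they reduce to [[[a1, a3], a2], a4] and [[[a1, a2], a3], a4] - [[[a1, a3], a2], a4]


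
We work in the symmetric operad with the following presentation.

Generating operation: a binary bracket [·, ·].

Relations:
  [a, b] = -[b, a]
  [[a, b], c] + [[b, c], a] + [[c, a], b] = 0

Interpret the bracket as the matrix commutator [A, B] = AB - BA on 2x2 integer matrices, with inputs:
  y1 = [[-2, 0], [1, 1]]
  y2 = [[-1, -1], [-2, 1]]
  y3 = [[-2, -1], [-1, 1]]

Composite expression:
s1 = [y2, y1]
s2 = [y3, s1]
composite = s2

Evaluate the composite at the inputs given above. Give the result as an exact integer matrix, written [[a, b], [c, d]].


[y2, y1] = [[-1, -3], [8, 1]]
[y3, [y2, y1]] = [[-11, 7], [26, 11]]

[[-11, 7], [26, 11]]


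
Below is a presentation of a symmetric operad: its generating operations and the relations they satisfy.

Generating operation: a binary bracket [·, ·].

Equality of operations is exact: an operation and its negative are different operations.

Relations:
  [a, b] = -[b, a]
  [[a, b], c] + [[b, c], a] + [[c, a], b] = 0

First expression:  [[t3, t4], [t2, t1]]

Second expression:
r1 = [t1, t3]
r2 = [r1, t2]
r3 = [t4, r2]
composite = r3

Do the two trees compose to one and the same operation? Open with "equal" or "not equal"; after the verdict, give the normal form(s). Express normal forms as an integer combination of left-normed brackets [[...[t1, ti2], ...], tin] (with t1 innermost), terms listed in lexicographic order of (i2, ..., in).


not equal; the first gives [[[t1, t2], t3], t4] - [[[t1, t2], t4], t3] and the second -[[[t1, t3], t2], t4]

In normal form, the first expression is [[[t1, t2], t3], t4] - [[[t1, t2], t4], t3]
In normal form, the second expression is -[[[t1, t3], t2], t4]
Distinct normal forms: not equal.


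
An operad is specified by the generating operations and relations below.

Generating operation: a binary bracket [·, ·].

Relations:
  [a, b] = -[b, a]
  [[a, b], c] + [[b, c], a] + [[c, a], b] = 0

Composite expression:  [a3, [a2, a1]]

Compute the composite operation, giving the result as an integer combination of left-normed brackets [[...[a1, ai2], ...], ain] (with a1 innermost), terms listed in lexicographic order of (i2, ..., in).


In the tensor algebra, words opening a1 carry the a1-anchored form.
Composite bracket: [a3, [a2, a1]]
Each bracket splits as ab - ba, giving 4 signed words (2^2 = 4).
Words beginning with a1 determine it all:
  from a1a2a3, sign +1: term +[[a1, a2], a3]

[[a1, a2], a3]


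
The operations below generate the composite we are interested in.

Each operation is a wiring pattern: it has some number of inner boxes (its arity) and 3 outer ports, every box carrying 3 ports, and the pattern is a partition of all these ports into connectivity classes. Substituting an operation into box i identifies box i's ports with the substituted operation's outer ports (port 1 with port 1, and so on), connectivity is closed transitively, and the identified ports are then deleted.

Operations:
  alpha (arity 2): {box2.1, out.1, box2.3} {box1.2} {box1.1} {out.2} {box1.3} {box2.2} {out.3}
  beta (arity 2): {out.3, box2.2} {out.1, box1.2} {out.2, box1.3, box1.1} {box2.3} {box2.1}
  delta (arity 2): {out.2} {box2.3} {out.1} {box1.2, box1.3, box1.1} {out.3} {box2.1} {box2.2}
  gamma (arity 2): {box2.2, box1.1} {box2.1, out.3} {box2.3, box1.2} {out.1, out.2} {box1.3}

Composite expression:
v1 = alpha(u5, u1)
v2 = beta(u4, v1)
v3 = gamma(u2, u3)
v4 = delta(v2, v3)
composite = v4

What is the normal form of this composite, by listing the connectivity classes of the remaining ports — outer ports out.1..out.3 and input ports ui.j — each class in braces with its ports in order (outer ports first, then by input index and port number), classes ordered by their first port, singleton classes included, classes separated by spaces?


{out.1} {out.2} {out.3} {u1.1, u1.3} {u1.2} {u2.1, u3.2} {u2.2, u3.3} {u2.3} {u3.1} {u4.1, u4.2, u4.3} {u5.1} {u5.2} {u5.3}


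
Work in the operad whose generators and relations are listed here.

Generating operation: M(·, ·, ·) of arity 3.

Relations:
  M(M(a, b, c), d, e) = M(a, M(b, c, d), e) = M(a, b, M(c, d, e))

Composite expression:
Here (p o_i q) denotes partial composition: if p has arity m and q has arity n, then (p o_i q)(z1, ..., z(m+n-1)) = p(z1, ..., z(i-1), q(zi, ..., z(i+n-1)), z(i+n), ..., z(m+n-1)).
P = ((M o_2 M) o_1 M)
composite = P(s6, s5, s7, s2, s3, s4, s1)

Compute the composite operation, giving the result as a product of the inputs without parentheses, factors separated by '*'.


s6 * s5 * s7 * s2 * s3 * s4 * s1

Key point: M is associative — brackets drop, the s-order remains.
M(s6, s5, s7) flattens to s6 * s5 * s7
M(s2, s3, s4) flattens to s2 * s3 * s4
M(M(s6, s5, s7), M(s2, s3, s4), s1) flattens to s6 * s5 * s7 * s2 * s3 * s4 * s1


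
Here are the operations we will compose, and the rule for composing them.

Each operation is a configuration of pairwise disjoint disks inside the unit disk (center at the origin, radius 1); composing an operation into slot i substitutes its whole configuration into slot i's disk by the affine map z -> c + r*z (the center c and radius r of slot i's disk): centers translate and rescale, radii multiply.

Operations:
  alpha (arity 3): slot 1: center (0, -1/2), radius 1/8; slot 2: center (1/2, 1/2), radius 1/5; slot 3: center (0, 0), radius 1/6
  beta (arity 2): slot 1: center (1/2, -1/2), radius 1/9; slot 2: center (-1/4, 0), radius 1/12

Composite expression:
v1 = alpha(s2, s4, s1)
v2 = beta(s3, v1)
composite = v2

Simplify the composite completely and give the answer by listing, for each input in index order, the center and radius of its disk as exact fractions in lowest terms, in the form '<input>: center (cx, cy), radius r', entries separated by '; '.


s1: center (-1/4, 0), radius 1/72; s2: center (-1/4, -1/24), radius 1/96; s3: center (1/2, -1/2), radius 1/9; s4: center (-5/24, 1/24), radius 1/60


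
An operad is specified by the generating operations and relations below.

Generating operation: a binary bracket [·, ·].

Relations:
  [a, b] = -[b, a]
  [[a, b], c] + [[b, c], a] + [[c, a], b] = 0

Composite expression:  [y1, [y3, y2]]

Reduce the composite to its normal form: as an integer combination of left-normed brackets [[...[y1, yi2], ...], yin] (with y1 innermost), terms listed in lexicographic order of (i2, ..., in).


Left-normed coefficients sit on the y1-initial expansion words.
Composite bracket: [y1, [y3, y2]]
Expanding via [a, b] = ab - ba: 4 signed words (2^2 = 4).
The y1-initial words carry the normal form:
  y1y2y3 (sign -1) contributes -[[y1, y2], y3]
  y1y3y2 (sign +1) contributes +[[y1, y3], y2]

-[[y1, y2], y3] + [[y1, y3], y2]


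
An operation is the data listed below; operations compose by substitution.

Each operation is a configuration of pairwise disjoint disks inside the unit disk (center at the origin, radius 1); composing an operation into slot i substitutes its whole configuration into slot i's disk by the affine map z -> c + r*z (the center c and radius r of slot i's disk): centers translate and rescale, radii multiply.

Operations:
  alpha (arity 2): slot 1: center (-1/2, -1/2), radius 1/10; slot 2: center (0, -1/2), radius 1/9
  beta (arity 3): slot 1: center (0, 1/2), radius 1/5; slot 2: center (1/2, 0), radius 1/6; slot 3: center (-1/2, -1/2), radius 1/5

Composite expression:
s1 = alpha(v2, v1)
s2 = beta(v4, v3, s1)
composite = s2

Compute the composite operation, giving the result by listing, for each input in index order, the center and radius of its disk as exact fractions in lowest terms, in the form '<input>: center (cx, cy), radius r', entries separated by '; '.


v1: center (-1/2, -3/5), radius 1/45; v2: center (-3/5, -3/5), radius 1/50; v3: center (1/2, 0), radius 1/6; v4: center (0, 1/2), radius 1/5

Below beta, radii multiply path by path; the v-disk centers shift.
input v4: composing its 1 substitution step yields center (0, 1/2), radius 1/5
input v3: composing its 1 substitution step yields center (1/2, 0), radius 1/6
input v2: composing its 2 substitution steps yields center (-3/5, -3/5), radius 1/50
input v1: composing its 2 substitution steps yields center (-1/2, -3/5), radius 1/45


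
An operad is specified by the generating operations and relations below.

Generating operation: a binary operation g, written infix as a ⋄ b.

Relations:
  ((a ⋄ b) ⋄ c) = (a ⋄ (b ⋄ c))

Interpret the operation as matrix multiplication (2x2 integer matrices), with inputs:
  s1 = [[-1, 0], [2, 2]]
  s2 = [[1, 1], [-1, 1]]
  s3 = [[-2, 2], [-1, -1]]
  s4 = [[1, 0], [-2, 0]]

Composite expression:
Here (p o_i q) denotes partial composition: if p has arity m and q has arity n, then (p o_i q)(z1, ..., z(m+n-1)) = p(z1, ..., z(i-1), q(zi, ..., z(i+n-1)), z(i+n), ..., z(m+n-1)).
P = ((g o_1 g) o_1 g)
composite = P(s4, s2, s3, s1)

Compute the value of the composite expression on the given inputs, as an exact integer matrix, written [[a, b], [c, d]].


(s4 ⋄ s2) = [[1, 1], [-2, -2]]
((s4 ⋄ s2) ⋄ s3) = [[-3, 1], [6, -2]]
(((s4 ⋄ s2) ⋄ s3) ⋄ s1) = [[5, 2], [-10, -4]]

[[5, 2], [-10, -4]]


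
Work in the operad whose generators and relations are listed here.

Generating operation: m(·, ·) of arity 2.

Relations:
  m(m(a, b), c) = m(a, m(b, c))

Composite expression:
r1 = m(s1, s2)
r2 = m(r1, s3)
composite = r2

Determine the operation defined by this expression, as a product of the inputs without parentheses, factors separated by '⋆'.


All parenthesizations of m agree; list the s-inputs left to right.
m(s1, s2) collapses to s1 ⋆ s2
m(m(s1, s2), s3) collapses to s1 ⋆ s2 ⋆ s3

s1 ⋆ s2 ⋆ s3


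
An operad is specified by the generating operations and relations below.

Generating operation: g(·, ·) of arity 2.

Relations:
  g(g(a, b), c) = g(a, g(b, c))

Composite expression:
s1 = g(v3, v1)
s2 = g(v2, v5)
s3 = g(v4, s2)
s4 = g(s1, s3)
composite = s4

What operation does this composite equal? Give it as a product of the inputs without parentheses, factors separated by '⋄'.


v3 ⋄ v1 ⋄ v4 ⋄ v2 ⋄ v5

Every regrouping of g is equal, so read the v-inputs in written order.
g(v3, v1) reduces to v3 ⋄ v1
g(v2, v5) reduces to v2 ⋄ v5
g(v4, g(v2, v5)) reduces to v4 ⋄ v2 ⋄ v5
g(g(v3, v1), g(v4, g(v2, v5))) reduces to v3 ⋄ v1 ⋄ v4 ⋄ v2 ⋄ v5


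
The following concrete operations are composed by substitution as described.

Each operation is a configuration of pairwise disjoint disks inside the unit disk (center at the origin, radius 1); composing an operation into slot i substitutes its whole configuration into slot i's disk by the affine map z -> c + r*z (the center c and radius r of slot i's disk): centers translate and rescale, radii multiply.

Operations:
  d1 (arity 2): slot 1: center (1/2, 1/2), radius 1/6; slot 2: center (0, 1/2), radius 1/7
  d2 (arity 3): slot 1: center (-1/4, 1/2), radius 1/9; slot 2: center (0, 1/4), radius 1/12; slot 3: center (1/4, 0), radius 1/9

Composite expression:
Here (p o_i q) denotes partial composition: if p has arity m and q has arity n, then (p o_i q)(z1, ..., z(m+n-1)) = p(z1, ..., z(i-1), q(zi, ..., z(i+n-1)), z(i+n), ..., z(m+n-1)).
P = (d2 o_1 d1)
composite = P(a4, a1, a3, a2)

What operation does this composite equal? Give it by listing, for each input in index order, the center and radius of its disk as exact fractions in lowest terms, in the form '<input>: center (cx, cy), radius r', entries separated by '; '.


a1: center (-1/4, 5/9), radius 1/63; a2: center (1/4, 0), radius 1/9; a3: center (0, 1/4), radius 1/12; a4: center (-7/36, 5/9), radius 1/54

Only the slot chain above each a matters under d2; compose those maps.
input a4: composing its 2 substitution steps yields center (-7/36, 5/9), radius 1/54
input a1: composing its 2 substitution steps yields center (-1/4, 5/9), radius 1/63
input a3: composing its 1 substitution step yields center (0, 1/4), radius 1/12
input a2: composing its 1 substitution step yields center (1/4, 0), radius 1/9


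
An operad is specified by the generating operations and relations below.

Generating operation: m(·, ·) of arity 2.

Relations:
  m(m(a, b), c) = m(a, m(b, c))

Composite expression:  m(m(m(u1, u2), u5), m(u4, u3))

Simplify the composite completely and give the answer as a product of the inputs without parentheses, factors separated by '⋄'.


u1 ⋄ u2 ⋄ u5 ⋄ u4 ⋄ u3


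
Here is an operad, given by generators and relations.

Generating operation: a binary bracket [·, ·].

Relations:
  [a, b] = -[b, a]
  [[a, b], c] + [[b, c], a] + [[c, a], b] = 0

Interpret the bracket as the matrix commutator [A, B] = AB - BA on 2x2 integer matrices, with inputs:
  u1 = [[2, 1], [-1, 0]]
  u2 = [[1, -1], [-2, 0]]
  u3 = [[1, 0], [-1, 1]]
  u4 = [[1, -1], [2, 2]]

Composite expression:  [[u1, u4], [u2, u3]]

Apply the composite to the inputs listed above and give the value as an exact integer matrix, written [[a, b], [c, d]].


[[-1, 2], [-8, 1]]

[u1, u4] = [[1, -1], [-3, -1]]
[u2, u3] = [[1, 0], [1, -1]]
[[u1, u4], [u2, u3]] = [[-1, 2], [-8, 1]]


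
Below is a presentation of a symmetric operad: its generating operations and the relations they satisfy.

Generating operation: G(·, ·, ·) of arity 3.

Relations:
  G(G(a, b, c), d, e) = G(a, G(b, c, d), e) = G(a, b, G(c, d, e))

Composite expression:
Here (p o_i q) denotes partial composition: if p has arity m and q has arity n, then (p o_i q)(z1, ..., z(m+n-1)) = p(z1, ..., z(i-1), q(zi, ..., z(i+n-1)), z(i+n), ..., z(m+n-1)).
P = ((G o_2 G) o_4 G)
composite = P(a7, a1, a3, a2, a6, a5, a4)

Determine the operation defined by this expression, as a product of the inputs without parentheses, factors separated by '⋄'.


a7 ⋄ a1 ⋄ a3 ⋄ a2 ⋄ a6 ⋄ a5 ⋄ a4

The G-tree's shape is irrelevant; the a-reading-order decides.
G(a2, a6, a5) flattens to a2 ⋄ a6 ⋄ a5
G(a1, a3, G(a2, a6, a5)) flattens to a1 ⋄ a3 ⋄ a2 ⋄ a6 ⋄ a5
G(a7, G(a1, a3, G(a2, a6, a5)), a4) flattens to a7 ⋄ a1 ⋄ a3 ⋄ a2 ⋄ a6 ⋄ a5 ⋄ a4


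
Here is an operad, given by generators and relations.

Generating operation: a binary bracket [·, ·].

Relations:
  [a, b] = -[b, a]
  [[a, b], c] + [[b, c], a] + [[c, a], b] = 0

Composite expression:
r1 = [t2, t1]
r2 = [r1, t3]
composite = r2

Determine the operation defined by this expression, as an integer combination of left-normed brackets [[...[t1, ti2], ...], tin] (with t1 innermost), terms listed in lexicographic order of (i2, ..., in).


-[[t1, t2], t3]

A multilinear Lie element is pinned by t1-initial words (t1 innermost).
Composite bracket: [[t2, t1], t3]
The bracket unfolds into 4 signed words via [a, b] = ab - ba (2^2 = 4).
Only words starting with t1 matter:
  the word t1t2t3 carries sign -1 and contributes -[[t1, t2], t3]


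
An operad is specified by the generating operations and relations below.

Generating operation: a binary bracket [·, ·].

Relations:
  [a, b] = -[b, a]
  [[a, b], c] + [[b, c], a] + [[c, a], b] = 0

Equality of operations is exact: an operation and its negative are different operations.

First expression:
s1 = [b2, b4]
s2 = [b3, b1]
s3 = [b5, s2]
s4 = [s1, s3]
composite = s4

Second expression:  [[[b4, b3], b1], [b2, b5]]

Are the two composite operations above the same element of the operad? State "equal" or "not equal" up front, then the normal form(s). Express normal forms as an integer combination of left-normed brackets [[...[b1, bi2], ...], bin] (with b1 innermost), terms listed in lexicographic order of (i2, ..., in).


not equal: they reduce to -[[[[b1, b3], b5], b2], b4] + [[[[b1, b3], b5], b4], b2] and [[[[b1, b3], b4], b2], b5] - [[[[b1, b3], b4], b5], b2] - [[[[b1, b4], b3], b2], b5] + [[[[b1, b4], b3], b5], b2]

The first expression, normalized: -[[[[b1, b3], b5], b2], b4] + [[[[b1, b3], b5], b4], b2]
The second expression, normalized: [[[[b1, b3], b4], b2], b5] - [[[[b1, b3], b4], b5], b2] - [[[[b1, b4], b3], b2], b5] + [[[[b1, b4], b3], b5], b2]
No match — not equal.


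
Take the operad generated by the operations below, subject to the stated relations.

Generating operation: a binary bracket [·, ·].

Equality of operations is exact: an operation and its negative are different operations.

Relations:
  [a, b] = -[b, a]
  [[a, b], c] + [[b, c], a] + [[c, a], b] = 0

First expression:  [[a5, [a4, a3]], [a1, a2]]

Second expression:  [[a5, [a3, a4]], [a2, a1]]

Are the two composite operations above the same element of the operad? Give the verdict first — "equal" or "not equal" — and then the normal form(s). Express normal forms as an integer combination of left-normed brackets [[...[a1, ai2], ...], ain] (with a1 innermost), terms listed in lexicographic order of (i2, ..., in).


equal; the common form is -[[[[a1, a2], a3], a4], a5] + [[[[a1, a2], a4], a3], a5] + [[[[a1, a2], a5], a3], a4] - [[[[a1, a2], a5], a4], a3]

The first expression reduces to -[[[[a1, a2], a3], a4], a5] + [[[[a1, a2], a4], a3], a5] + [[[[a1, a2], a5], a3], a4] - [[[[a1, a2], a5], a4], a3]
The second expression reduces to -[[[[a1, a2], a3], a4], a5] + [[[[a1, a2], a4], a3], a5] + [[[[a1, a2], a5], a3], a4] - [[[[a1, a2], a5], a4], a3]
Both agree, so they are equal.


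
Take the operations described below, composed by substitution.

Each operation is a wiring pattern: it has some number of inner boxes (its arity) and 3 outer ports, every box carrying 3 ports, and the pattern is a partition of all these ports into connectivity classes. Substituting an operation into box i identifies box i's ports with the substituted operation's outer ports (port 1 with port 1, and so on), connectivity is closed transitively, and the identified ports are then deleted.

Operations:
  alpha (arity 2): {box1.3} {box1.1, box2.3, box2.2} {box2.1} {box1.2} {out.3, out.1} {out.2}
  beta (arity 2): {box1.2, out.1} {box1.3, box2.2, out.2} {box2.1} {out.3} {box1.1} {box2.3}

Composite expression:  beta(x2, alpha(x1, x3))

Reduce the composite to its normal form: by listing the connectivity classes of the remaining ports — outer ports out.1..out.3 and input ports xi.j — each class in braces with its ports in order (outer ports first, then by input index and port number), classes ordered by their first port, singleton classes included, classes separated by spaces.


{out.1, x2.2} {out.2, x2.3} {out.3} {x1.1, x3.2, x3.3} {x1.2} {x1.3} {x2.1} {x3.1}

Substituting into beta glues patterns; closure does the rest.
through alpha, on inputs (x1, x3): {out.1, out.3} {out.2} {x1.1, x3.2, x3.3} {x1.2} {x1.3} {x3.1} (out.j = stage outer ports)
through beta, on inputs (x2, x1, x3): {out.1, x2.2} {out.2, x2.3} {out.3} {x1.1, x3.2, x3.3} {x1.2} {x1.3} {x2.1} {x3.1} (out.j = stage outer ports)


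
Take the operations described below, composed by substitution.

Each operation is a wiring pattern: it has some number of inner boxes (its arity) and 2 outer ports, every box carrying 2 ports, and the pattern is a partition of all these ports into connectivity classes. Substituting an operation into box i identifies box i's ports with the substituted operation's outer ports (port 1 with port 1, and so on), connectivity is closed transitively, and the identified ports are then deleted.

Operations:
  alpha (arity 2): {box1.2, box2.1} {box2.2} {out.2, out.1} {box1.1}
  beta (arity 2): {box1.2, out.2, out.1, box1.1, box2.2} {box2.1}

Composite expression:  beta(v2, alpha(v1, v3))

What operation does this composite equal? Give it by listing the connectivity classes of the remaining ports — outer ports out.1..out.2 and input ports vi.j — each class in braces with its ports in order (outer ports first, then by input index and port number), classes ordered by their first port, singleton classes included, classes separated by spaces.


Two ports join when wires chain via beta-identified ports.
after alpha, the pattern on (v1, v3) reads {out.1, out.2} {v1.1} {v1.2, v3.1} {v3.2} (out.j = its outer ports)
after beta, the pattern on (v2, v1, v3) reads {out.1, out.2, v2.1, v2.2} {v1.1} {v1.2, v3.1} {v3.2} (out.j = its outer ports)

{out.1, out.2, v2.1, v2.2} {v1.1} {v1.2, v3.1} {v3.2}
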